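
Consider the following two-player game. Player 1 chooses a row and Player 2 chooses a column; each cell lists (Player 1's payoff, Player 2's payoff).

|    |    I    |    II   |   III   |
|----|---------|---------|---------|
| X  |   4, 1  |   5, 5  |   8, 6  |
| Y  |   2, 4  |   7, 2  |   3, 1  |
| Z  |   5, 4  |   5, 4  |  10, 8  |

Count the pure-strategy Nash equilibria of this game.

1

(Z, III): Player 1 gets 10 (best alternative 8); Player 2 gets 8 (best alternative 4). Neither deviates — NE.
(Y, II) is not a NE: Player 2 would switch to I (4 > 2).
No other cell survives both best-response checks, so there is 1 pure NE.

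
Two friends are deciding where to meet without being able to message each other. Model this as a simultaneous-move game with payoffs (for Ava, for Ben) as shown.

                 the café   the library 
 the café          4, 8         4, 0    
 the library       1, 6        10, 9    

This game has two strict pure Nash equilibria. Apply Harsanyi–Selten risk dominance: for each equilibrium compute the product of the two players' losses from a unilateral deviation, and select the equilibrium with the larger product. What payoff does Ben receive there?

8

At both the café: Ava loses 4 − 1 = 3 by deviating; Ben loses 8 − 0 = 8. Product = 3·8 = 24.
At both the library: Ava loses 10 − 4 = 6 by deviating; Ben loses 9 − 6 = 3. Product = 6·3 = 18.
24 > 18, so both the café is risk-dominant. Ben's payoff there is 8.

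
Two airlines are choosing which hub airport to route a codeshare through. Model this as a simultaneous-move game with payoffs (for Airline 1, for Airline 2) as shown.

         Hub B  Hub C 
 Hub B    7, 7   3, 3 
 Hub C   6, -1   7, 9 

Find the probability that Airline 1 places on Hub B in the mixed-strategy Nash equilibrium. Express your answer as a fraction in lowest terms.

Airline 1's mix p on Hub B must make Airline 2 indifferent between Hub B and Hub C.
Airline 2's payoff from Hub B: 7p + (-1)(1−p). From Hub C: 3p + 9(1−p).
Set equal: 4p = 10(1−p) → p = 10/14 = 5/7.

5/7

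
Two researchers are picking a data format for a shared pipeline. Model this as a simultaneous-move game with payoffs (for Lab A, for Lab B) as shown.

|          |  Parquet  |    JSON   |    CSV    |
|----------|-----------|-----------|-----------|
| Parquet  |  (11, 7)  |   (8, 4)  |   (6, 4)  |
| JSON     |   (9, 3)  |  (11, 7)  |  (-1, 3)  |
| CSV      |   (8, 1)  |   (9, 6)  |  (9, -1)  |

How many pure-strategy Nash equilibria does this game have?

2

Both Parquet: Lab A gets 11 (best alternative 9); Lab B gets 7 (best alternative 4). Neither deviates — NE.
Both JSON: Lab A gets 11 (best alternative 9); Lab B gets 7 (best alternative 3). Neither deviates — NE.
Both CSV is not a NE: Lab B would switch to JSON (6 > -1).
No other cell survives both best-response checks, so there are 2 pure NE.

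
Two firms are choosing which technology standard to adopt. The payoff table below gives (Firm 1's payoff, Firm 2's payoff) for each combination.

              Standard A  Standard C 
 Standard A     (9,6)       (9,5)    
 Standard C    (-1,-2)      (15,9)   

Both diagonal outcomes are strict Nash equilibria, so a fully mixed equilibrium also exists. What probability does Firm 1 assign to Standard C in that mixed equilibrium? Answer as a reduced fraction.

Firm 1's mix p on Standard A must make Firm 2 indifferent between Standard A and Standard C.
Firm 2's payoff from Standard A: 6p + (-2)(1−p). From Standard C: 5p + 9(1−p).
Set equal: 1p = 11(1−p) → p = 11/12.
Probability on Standard C is 1 − 11/12 = 1/12.

1/12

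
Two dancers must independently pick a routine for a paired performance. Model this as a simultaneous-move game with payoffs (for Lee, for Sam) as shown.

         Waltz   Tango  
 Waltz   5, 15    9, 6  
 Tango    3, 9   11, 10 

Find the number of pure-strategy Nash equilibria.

Both Waltz: Lee gets 5 (best alternative 3); Sam gets 15 (best alternative 6). Neither deviates — NE.
Both Tango: Lee gets 11 (best alternative 9); Sam gets 10 (best alternative 9). Neither deviates — NE.
(Waltz, Tango) is not a NE: Lee would switch to Tango (11 > 9).
No other cell survives both best-response checks, so there are 2 pure NE.

2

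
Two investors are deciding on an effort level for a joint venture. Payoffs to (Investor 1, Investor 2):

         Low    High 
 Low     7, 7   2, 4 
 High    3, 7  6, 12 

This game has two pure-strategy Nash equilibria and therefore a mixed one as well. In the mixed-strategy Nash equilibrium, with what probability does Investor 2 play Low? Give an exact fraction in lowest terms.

Investor 2's mix q on Low must make Investor 1 indifferent between Low and High.
Investor 1's payoff from Low: 7q + 2(1−q). From High: 3q + 6(1−q).
Set equal: 4q = 4(1−q) → q = 4/8 = 1/2.

1/2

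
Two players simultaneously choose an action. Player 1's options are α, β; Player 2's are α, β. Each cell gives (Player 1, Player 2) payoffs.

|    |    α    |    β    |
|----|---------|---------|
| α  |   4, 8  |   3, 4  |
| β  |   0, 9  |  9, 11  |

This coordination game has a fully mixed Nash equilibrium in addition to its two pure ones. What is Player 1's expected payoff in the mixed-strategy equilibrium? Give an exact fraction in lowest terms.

Player 2 mixes with probability q on α, chosen so Player 1 is indifferent: 4q + 3(1−q) = 0q + 9(1−q) gives q = 3/5.
Player 1's expected payoff (from either row, since indifferent) is 4·3/5 + 3·2/5 = 18/5.

18/5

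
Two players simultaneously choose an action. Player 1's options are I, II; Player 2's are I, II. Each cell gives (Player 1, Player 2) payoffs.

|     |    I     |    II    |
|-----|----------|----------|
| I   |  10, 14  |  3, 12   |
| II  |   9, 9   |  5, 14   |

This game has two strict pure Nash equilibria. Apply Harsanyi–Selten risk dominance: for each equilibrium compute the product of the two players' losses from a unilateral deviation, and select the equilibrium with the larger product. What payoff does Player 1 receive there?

At both I: Player 1 loses 10 − 9 = 1 by deviating; Player 2 loses 14 − 12 = 2. Product = 1·2 = 2.
At both II: Player 1 loses 5 − 3 = 2 by deviating; Player 2 loses 14 − 9 = 5. Product = 2·5 = 10.
10 > 2, so both II is risk-dominant. Player 1's payoff there is 5.

5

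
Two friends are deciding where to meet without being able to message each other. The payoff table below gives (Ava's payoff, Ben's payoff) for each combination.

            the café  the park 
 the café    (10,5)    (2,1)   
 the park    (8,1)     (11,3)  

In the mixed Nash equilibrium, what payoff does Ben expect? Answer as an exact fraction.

7/3

Ava mixes with probability p on the café, chosen so Ben is indifferent: 5p + 1(1−p) = 1p + 3(1−p) gives p = 1/3.
Ben's expected payoff is 5·1/3 + 1·2/3 = 7/3.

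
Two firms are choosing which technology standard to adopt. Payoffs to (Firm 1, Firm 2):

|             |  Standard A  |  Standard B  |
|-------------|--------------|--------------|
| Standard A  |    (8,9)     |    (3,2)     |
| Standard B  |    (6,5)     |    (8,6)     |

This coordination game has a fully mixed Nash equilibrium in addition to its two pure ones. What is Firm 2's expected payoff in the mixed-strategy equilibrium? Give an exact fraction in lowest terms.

11/2

Firm 1 mixes with probability p on Standard A, chosen so Firm 2 is indifferent: 9p + 5(1−p) = 2p + 6(1−p) gives p = 1/8.
Firm 2's expected payoff is 9·1/8 + 5·7/8 = 11/2.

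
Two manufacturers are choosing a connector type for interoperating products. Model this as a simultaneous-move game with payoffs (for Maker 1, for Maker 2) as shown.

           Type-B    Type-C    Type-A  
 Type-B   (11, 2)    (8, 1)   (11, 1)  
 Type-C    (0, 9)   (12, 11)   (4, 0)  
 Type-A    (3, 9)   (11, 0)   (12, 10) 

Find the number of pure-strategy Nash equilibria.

3

Both Type-B: Maker 1 gets 11 (best alternative 3); Maker 2 gets 2 (best alternative 1). Neither deviates — NE.
Both Type-C: Maker 1 gets 12 (best alternative 11); Maker 2 gets 11 (best alternative 9). Neither deviates — NE.
Both Type-A: Maker 1 gets 12 (best alternative 11); Maker 2 gets 10 (best alternative 9). Neither deviates — NE.
(Type-C, Type-B) is not a NE: Maker 1 would switch to Type-B (11 > 0).
No other cell survives both best-response checks, so there are 3 pure NE.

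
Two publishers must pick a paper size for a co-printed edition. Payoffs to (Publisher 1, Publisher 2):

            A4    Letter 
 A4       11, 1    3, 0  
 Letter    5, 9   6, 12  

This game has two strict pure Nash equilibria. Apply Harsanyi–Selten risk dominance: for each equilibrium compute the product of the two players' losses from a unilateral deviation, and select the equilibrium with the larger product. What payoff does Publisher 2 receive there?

At both A4: Publisher 1 loses 11 − 5 = 6 by deviating; Publisher 2 loses 1 − 0 = 1. Product = 6·1 = 6.
At both Letter: Publisher 1 loses 6 − 3 = 3 by deviating; Publisher 2 loses 12 − 9 = 3. Product = 3·3 = 9.
9 > 6, so both Letter is risk-dominant. Publisher 2's payoff there is 12.

12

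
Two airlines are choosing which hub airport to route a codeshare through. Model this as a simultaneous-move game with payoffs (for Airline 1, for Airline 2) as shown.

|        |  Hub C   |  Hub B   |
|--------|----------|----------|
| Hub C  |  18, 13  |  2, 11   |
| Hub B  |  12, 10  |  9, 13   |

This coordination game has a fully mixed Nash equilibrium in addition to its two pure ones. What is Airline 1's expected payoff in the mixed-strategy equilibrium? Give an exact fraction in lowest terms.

138/13

Airline 2 mixes with probability q on Hub C, chosen so Airline 1 is indifferent: 18q + 2(1−q) = 12q + 9(1−q) gives q = 7/13.
Airline 1's expected payoff (from either row, since indifferent) is 18·7/13 + 2·6/13 = 138/13.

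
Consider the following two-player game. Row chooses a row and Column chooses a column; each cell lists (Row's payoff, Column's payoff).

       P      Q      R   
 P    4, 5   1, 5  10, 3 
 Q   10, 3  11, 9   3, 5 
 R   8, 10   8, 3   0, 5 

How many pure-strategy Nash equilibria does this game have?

1

Both Q: Row gets 11 (best alternative 8); Column gets 9 (best alternative 5). Neither deviates — NE.
Both P is not a NE: Row would switch to Q (10 > 4).
No other cell survives both best-response checks, so there is 1 pure NE.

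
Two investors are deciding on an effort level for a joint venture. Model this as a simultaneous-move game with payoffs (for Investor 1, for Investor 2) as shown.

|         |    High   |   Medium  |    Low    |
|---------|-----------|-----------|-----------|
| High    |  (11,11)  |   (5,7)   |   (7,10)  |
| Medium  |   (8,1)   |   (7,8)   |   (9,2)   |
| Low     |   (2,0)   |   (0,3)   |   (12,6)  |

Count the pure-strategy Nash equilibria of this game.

Both High: Investor 1 gets 11 (best alternative 8); Investor 2 gets 11 (best alternative 10). Neither deviates — NE.
Both Medium: Investor 1 gets 7 (best alternative 5); Investor 2 gets 8 (best alternative 2). Neither deviates — NE.
Both Low: Investor 1 gets 12 (best alternative 9); Investor 2 gets 6 (best alternative 3). Neither deviates — NE.
(High, Low) is not a NE: Investor 1 would switch to Low (12 > 7).
No other cell survives both best-response checks, so there are 3 pure NE.

3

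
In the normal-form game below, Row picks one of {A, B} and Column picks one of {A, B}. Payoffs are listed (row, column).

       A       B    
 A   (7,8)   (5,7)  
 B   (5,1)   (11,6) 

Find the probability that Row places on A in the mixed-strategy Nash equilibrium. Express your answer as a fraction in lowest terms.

Row's mix p on A must make Column indifferent between A and B.
Column's payoff from A: 8p + 1(1−p). From B: 7p + 6(1−p).
Set equal: 1p = 5(1−p) → p = 5/6.

5/6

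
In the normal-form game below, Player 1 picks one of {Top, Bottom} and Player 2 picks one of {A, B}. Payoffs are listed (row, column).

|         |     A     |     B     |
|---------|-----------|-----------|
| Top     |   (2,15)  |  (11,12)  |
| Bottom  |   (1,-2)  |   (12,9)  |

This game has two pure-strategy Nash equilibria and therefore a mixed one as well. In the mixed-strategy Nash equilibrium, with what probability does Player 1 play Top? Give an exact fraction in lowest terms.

11/14

Player 1's mix p on Top must make Player 2 indifferent between A and B.
Player 2's payoff from A: 15p + (-2)(1−p). From B: 12p + 9(1−p).
Set equal: 3p = 11(1−p) → p = 11/14.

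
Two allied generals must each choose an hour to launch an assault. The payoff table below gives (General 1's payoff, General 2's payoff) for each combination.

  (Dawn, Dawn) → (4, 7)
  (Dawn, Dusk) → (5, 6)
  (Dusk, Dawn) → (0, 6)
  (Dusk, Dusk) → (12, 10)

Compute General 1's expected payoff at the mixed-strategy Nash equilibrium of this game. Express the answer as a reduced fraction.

48/11

General 2 mixes with probability q on Dawn, chosen so General 1 is indifferent: 4q + 5(1−q) = 0q + 12(1−q) gives q = 7/11.
General 1's expected payoff (from either row, since indifferent) is 4·7/11 + 5·4/11 = 48/11.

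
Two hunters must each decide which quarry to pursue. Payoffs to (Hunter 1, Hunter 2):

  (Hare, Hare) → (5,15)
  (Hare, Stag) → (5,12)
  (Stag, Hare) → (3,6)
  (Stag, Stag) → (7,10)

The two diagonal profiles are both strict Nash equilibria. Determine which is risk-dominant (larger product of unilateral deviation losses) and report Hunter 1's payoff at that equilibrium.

7

At both Hare: Hunter 1 loses 5 − 3 = 2 by deviating; Hunter 2 loses 15 − 12 = 3. Product = 2·3 = 6.
At both Stag: Hunter 1 loses 7 − 5 = 2 by deviating; Hunter 2 loses 10 − 6 = 4. Product = 2·4 = 8.
8 > 6, so both Stag is risk-dominant. Hunter 1's payoff there is 7.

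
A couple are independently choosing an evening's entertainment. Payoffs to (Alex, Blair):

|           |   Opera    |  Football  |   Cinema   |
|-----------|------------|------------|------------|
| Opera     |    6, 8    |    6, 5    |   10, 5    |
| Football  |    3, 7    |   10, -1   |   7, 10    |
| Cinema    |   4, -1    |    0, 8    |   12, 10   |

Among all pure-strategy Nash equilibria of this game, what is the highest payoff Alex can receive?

Both Opera is a pure NE (Alex: 6 ≥ 4; Blair: 8 ≥ 5). Alex gets 6.
Both Cinema is a pure NE (Alex: 12 ≥ 10; Blair: 10 ≥ 8). Alex gets 12.
Every other cell has a profitable deviation for at least one player. Highest of {6, 12} is 12.

12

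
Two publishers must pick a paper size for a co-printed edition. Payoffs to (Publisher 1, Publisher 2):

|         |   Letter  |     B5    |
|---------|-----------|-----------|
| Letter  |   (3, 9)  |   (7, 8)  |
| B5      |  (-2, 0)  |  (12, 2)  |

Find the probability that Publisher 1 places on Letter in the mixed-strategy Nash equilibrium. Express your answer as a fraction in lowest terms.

Publisher 1's mix p on Letter must make Publisher 2 indifferent between Letter and B5.
Publisher 2's payoff from Letter: 9p + 0(1−p). From B5: 8p + 2(1−p).
Set equal: 1p = 2(1−p) → p = 2/3.

2/3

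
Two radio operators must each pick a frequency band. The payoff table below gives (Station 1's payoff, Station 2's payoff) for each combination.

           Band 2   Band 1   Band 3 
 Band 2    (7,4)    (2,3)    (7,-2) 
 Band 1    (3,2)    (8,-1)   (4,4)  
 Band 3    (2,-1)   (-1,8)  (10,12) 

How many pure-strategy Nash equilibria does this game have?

Both Band 2: Station 1 gets 7 (best alternative 3); Station 2 gets 4 (best alternative 3). Neither deviates — NE.
Both Band 3: Station 1 gets 10 (best alternative 7); Station 2 gets 12 (best alternative 8). Neither deviates — NE.
Both Band 1 is not a NE: Station 2 would switch to Band 3 (4 > -1).
No other cell survives both best-response checks, so there are 2 pure NE.

2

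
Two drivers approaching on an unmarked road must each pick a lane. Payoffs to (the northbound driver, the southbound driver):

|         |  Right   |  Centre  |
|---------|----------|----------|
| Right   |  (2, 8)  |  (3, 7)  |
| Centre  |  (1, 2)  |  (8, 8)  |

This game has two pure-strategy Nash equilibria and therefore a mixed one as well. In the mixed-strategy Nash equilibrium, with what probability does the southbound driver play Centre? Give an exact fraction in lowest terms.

The southbound driver's mix q on Right must make the northbound driver indifferent between Right and Centre.
The northbound driver's payoff from Right: 2q + 3(1−q). From Centre: 1q + 8(1−q).
Set equal: 1q = 5(1−q) → q = 5/6.
Probability on Centre is 1 − 5/6 = 1/6.

1/6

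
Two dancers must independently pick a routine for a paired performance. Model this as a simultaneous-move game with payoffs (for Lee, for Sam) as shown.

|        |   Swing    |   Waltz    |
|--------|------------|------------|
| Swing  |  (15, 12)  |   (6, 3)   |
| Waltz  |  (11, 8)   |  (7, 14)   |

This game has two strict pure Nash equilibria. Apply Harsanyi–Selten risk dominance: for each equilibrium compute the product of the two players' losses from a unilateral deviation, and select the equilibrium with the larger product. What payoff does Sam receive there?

12

At both Swing: Lee loses 15 − 11 = 4 by deviating; Sam loses 12 − 3 = 9. Product = 4·9 = 36.
At both Waltz: Lee loses 7 − 6 = 1 by deviating; Sam loses 14 − 8 = 6. Product = 1·6 = 6.
36 > 6, so both Swing is risk-dominant. Sam's payoff there is 12.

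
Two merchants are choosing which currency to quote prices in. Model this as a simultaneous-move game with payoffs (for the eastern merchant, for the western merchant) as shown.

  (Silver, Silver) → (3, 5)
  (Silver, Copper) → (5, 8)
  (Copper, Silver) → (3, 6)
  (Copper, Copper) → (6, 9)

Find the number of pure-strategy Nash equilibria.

Both Copper: the eastern merchant gets 6 (best alternative 5); the western merchant gets 9 (best alternative 6). Neither deviates — NE.
Both Silver is not a NE: the western merchant would switch to Copper (8 > 5).
No other cell survives both best-response checks, so there is 1 pure NE.

1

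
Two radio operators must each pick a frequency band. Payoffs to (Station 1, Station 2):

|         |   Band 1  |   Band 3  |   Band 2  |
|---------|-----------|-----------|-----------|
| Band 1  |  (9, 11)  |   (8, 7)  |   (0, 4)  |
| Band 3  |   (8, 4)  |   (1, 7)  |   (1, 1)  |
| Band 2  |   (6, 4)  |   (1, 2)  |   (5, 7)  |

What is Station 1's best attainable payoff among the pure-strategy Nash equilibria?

Both Band 1 is a pure NE (Station 1: 9 ≥ 8; Station 2: 11 ≥ 7). Station 1 gets 9.
Both Band 2 is a pure NE (Station 1: 5 ≥ 1; Station 2: 7 ≥ 4). Station 1 gets 5.
Every other cell has a profitable deviation for at least one player. Highest of {9, 5} is 9.

9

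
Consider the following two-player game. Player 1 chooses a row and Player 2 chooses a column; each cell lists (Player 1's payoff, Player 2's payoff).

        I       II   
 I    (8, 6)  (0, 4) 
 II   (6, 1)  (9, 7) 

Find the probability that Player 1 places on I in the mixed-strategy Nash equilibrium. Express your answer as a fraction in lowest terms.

Player 1's mix p on I must make Player 2 indifferent between I and II.
Player 2's payoff from I: 6p + 1(1−p). From II: 4p + 7(1−p).
Set equal: 2p = 6(1−p) → p = 6/8 = 3/4.

3/4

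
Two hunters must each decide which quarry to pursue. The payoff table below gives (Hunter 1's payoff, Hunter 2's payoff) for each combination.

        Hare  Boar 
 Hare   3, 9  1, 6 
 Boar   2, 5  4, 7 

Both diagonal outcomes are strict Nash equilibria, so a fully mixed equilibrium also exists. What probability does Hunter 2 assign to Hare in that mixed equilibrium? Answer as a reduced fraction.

Hunter 2's mix q on Hare must make Hunter 1 indifferent between Hare and Boar.
Hunter 1's payoff from Hare: 3q + 1(1−q). From Boar: 2q + 4(1−q).
Set equal: 1q = 3(1−q) → q = 3/4.

3/4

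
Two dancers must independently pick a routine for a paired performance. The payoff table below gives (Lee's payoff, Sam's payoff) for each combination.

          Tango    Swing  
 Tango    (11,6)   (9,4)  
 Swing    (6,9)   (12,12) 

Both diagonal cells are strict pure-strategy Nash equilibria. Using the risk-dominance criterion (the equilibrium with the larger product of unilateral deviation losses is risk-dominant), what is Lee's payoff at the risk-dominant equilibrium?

11

At both Tango: Lee loses 11 − 6 = 5 by deviating; Sam loses 6 − 4 = 2. Product = 5·2 = 10.
At both Swing: Lee loses 12 − 9 = 3 by deviating; Sam loses 12 − 9 = 3. Product = 3·3 = 9.
10 > 9, so both Tango is risk-dominant. Lee's payoff there is 11.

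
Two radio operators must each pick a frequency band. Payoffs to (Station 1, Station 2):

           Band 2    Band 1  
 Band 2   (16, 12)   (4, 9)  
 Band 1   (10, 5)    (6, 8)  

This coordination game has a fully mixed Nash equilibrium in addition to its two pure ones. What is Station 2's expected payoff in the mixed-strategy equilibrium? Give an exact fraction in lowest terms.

Station 1 mixes with probability p on Band 2, chosen so Station 2 is indifferent: 12p + 5(1−p) = 9p + 8(1−p) gives p = 1/2.
Station 2's expected payoff is 12·1/2 + 5·1/2 = 17/2.

17/2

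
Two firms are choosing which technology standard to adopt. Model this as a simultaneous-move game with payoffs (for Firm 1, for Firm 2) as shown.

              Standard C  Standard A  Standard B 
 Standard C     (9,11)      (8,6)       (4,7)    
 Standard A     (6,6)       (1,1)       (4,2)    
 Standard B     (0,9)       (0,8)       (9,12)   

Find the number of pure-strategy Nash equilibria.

Both Standard C: Firm 1 gets 9 (best alternative 6); Firm 2 gets 11 (best alternative 7). Neither deviates — NE.
Both Standard B: Firm 1 gets 9 (best alternative 4); Firm 2 gets 12 (best alternative 9). Neither deviates — NE.
Both Standard A is not a NE: Firm 1 would switch to Standard C (8 > 1).
No other cell survives both best-response checks, so there are 2 pure NE.

2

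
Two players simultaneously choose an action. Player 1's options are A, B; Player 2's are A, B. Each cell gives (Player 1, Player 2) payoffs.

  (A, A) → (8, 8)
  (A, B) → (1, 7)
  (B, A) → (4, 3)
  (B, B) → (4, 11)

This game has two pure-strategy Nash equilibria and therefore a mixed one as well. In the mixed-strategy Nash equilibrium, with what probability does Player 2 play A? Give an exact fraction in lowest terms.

Player 2's mix q on A must make Player 1 indifferent between A and B.
Player 1's payoff from A: 8q + 1(1−q). From B: 4q + 4(1−q).
Set equal: 4q = 3(1−q) → q = 3/7.

3/7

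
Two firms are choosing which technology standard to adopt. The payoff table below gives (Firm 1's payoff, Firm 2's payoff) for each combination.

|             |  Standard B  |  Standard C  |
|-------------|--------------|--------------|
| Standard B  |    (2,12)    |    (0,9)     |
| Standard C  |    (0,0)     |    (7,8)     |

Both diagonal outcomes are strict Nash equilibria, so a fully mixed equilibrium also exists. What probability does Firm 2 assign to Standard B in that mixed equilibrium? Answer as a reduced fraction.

Firm 2's mix q on Standard B must make Firm 1 indifferent between Standard B and Standard C.
Firm 1's payoff from Standard B: 2q + 0(1−q). From Standard C: 0q + 7(1−q).
Set equal: 2q = 7(1−q) → q = 7/9.

7/9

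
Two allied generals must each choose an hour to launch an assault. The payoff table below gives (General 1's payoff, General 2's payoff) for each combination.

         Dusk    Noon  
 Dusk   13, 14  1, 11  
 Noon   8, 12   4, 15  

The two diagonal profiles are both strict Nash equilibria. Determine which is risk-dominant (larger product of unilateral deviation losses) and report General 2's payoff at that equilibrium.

At both Dusk: General 1 loses 13 − 8 = 5 by deviating; General 2 loses 14 − 11 = 3. Product = 5·3 = 15.
At both Noon: General 1 loses 4 − 1 = 3 by deviating; General 2 loses 15 − 12 = 3. Product = 3·3 = 9.
15 > 9, so both Dusk is risk-dominant. General 2's payoff there is 14.

14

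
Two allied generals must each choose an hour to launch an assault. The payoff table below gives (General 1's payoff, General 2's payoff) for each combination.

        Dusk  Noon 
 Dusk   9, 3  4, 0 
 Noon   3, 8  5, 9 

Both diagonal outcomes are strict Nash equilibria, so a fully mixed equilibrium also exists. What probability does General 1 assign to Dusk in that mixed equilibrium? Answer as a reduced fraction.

General 1's mix p on Dusk must make General 2 indifferent between Dusk and Noon.
General 2's payoff from Dusk: 3p + 8(1−p). From Noon: 0p + 9(1−p).
Set equal: 3p = 1(1−p) → p = 1/4.

1/4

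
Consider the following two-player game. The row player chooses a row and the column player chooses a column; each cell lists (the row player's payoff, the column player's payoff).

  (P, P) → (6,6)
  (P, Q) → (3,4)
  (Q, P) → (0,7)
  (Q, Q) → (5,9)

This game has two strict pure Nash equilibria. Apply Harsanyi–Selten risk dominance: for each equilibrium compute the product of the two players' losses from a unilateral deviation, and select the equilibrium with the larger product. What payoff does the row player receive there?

6

At both P: the row player loses 6 − 0 = 6 by deviating; the column player loses 6 − 4 = 2. Product = 6·2 = 12.
At both Q: the row player loses 5 − 3 = 2 by deviating; the column player loses 9 − 7 = 2. Product = 2·2 = 4.
12 > 4, so both P is risk-dominant. The row player's payoff there is 6.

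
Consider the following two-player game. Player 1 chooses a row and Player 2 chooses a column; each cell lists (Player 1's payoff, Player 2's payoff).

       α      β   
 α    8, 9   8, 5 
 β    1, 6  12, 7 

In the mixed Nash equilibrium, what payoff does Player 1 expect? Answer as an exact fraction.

8

Player 2 mixes with probability q on α, chosen so Player 1 is indifferent: 8q + 8(1−q) = 1q + 12(1−q) gives q = 4/11.
Player 1's expected payoff (from either row, since indifferent) is 8·4/11 + 8·7/11 = 8.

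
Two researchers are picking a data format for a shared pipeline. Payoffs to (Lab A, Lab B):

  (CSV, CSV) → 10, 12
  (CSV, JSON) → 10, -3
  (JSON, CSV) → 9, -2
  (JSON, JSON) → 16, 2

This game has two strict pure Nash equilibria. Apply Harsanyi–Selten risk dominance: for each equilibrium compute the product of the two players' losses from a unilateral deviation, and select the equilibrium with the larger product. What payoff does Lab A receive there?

16

At both CSV: Lab A loses 10 − 9 = 1 by deviating; Lab B loses 12 − (-3) = 15. Product = 1·15 = 15.
At both JSON: Lab A loses 16 − 10 = 6 by deviating; Lab B loses 2 − (-2) = 4. Product = 6·4 = 24.
24 > 15, so both JSON is risk-dominant. Lab A's payoff there is 16.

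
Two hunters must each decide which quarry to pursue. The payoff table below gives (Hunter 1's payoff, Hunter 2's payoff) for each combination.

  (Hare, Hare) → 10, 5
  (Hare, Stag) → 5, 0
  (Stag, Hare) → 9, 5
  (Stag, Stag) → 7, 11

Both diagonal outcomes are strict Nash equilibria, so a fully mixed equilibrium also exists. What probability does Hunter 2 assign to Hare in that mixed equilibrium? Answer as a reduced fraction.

Hunter 2's mix q on Hare must make Hunter 1 indifferent between Hare and Stag.
Hunter 1's payoff from Hare: 10q + 5(1−q). From Stag: 9q + 7(1−q).
Set equal: 1q = 2(1−q) → q = 2/3.

2/3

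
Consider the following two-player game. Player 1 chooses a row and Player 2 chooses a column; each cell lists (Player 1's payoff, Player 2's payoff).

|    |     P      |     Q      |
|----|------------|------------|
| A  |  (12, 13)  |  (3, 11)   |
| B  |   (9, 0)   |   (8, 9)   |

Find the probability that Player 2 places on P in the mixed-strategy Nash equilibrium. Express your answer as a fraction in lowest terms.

Player 2's mix q on P must make Player 1 indifferent between A and B.
Player 1's payoff from A: 12q + 3(1−q). From B: 9q + 8(1−q).
Set equal: 3q = 5(1−q) → q = 5/8.

5/8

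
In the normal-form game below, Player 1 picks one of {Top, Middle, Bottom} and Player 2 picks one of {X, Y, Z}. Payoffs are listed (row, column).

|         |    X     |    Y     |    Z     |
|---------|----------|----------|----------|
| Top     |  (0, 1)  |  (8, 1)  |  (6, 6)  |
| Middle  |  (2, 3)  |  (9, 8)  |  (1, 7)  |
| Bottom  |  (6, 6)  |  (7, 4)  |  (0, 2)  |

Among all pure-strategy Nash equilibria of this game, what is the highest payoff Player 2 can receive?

(Top, Z) is a pure NE (Player 1: 6 ≥ 1; Player 2: 6 ≥ 1). Player 2 gets 6.
(Middle, Y) is a pure NE (Player 1: 9 ≥ 8; Player 2: 8 ≥ 7). Player 2 gets 8.
(Bottom, X) is a pure NE (Player 1: 6 ≥ 2; Player 2: 6 ≥ 4). Player 2 gets 6.
Every other cell has a profitable deviation for at least one player. Highest of {6, 8, 6} is 8.

8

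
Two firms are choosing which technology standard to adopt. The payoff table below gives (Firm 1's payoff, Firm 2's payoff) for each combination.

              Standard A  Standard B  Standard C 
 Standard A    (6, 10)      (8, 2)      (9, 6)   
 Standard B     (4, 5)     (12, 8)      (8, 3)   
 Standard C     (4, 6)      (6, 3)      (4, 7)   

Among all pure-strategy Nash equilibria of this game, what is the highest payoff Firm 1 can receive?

12

Both Standard A is a pure NE (Firm 1: 6 ≥ 4; Firm 2: 10 ≥ 6). Firm 1 gets 6.
Both Standard B is a pure NE (Firm 1: 12 ≥ 8; Firm 2: 8 ≥ 5). Firm 1 gets 12.
Every other cell has a profitable deviation for at least one player. Highest of {6, 12} is 12.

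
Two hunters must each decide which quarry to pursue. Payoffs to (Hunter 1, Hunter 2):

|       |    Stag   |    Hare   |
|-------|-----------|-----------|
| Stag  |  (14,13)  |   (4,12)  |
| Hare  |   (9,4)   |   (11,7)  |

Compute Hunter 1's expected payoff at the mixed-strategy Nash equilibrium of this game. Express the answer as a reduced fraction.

59/6

Hunter 2 mixes with probability q on Stag, chosen so Hunter 1 is indifferent: 14q + 4(1−q) = 9q + 11(1−q) gives q = 7/12.
Hunter 1's expected payoff (from either row, since indifferent) is 14·7/12 + 4·5/12 = 59/6.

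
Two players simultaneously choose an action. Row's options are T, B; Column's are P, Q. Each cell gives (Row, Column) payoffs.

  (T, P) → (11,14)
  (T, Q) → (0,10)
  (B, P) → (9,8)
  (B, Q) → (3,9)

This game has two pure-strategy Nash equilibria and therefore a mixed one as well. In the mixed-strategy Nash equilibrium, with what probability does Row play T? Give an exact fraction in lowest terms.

Row's mix p on T must make Column indifferent between P and Q.
Column's payoff from P: 14p + 8(1−p). From Q: 10p + 9(1−p).
Set equal: 4p = 1(1−p) → p = 1/5.

1/5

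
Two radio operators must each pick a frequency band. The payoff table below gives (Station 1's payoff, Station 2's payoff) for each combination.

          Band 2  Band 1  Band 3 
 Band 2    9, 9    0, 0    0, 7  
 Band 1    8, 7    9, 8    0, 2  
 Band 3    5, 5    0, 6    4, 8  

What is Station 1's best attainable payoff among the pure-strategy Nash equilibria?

9

Both Band 2 is a pure NE (Station 1: 9 ≥ 8; Station 2: 9 ≥ 7). Station 1 gets 9.
Both Band 1 is a pure NE (Station 1: 9 ≥ 0; Station 2: 8 ≥ 7). Station 1 gets 9.
Both Band 3 is a pure NE (Station 1: 4 ≥ 0; Station 2: 8 ≥ 6). Station 1 gets 4.
Every other cell has a profitable deviation for at least one player. Highest of {9, 9, 4} is 9.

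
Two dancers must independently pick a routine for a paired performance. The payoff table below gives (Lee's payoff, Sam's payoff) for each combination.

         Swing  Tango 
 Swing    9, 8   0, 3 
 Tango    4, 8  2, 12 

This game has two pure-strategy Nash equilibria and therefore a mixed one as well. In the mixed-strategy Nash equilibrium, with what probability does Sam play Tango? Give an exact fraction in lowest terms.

5/7

Sam's mix q on Swing must make Lee indifferent between Swing and Tango.
Lee's payoff from Swing: 9q + 0(1−q). From Tango: 4q + 2(1−q).
Set equal: 5q = 2(1−q) → q = 2/7.
Probability on Tango is 1 − 2/7 = 5/7.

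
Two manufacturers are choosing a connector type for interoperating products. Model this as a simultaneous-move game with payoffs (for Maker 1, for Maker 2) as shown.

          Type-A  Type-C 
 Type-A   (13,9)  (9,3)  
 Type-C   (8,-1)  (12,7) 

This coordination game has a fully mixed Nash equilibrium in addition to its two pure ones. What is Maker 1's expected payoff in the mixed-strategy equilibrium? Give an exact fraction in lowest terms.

21/2

Maker 2 mixes with probability q on Type-A, chosen so Maker 1 is indifferent: 13q + 9(1−q) = 8q + 12(1−q) gives q = 3/8.
Maker 1's expected payoff (from either row, since indifferent) is 13·3/8 + 9·5/8 = 21/2.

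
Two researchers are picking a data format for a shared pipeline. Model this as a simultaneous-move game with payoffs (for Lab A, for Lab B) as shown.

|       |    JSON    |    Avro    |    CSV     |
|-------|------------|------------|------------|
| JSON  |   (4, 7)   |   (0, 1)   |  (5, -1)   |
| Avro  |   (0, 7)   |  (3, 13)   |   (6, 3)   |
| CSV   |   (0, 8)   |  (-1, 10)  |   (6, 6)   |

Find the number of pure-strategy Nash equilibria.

Both JSON: Lab A gets 4 (best alternative 0); Lab B gets 7 (best alternative 1). Neither deviates — NE.
Both Avro: Lab A gets 3 (best alternative 0); Lab B gets 13 (best alternative 7). Neither deviates — NE.
Both CSV is not a NE: Lab B would switch to Avro (10 > 6).
No other cell survives both best-response checks, so there are 2 pure NE.

2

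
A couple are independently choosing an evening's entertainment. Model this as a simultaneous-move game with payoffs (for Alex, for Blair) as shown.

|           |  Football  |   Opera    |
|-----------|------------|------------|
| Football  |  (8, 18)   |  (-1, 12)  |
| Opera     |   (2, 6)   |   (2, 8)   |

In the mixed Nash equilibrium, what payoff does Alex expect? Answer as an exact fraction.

2

Blair mixes with probability q on Football, chosen so Alex is indifferent: 8q + (-1)(1−q) = 2q + 2(1−q) gives q = 1/3.
Alex's expected payoff (from either row, since indifferent) is 8·1/3 + (-1)·2/3 = 2.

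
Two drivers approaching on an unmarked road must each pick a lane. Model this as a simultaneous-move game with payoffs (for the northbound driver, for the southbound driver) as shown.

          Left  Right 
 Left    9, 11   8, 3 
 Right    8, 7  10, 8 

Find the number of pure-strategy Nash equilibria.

Both Left: the northbound driver gets 9 (best alternative 8); the southbound driver gets 11 (best alternative 3). Neither deviates — NE.
Both Right: the northbound driver gets 10 (best alternative 8); the southbound driver gets 8 (best alternative 7). Neither deviates — NE.
(Left, Right) is not a NE: the northbound driver would switch to Right (10 > 8).
No other cell survives both best-response checks, so there are 2 pure NE.

2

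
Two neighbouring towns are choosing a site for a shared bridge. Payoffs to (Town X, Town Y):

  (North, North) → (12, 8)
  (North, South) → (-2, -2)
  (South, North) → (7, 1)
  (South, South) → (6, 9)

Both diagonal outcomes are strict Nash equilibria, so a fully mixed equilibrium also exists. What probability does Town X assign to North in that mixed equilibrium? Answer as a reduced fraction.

4/9

Town X's mix p on North must make Town Y indifferent between North and South.
Town Y's payoff from North: 8p + 1(1−p). From South: (-2)p + 9(1−p).
Set equal: 10p = 8(1−p) → p = 8/18 = 4/9.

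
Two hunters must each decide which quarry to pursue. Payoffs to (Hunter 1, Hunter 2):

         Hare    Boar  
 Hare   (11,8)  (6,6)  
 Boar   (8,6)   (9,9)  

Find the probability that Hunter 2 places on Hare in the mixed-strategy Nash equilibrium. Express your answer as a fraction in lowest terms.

Hunter 2's mix q on Hare must make Hunter 1 indifferent between Hare and Boar.
Hunter 1's payoff from Hare: 11q + 6(1−q). From Boar: 8q + 9(1−q).
Set equal: 3q = 3(1−q) → q = 3/6 = 1/2.

1/2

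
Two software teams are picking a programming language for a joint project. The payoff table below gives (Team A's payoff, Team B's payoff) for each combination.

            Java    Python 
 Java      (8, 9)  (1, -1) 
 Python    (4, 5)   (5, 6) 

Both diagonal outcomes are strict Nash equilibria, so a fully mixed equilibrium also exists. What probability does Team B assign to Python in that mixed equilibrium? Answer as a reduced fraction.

1/2

Team B's mix q on Java must make Team A indifferent between Java and Python.
Team A's payoff from Java: 8q + 1(1−q). From Python: 4q + 5(1−q).
Set equal: 4q = 4(1−q) → q = 4/8 = 1/2.
Probability on Python is 1 − 1/2 = 1/2.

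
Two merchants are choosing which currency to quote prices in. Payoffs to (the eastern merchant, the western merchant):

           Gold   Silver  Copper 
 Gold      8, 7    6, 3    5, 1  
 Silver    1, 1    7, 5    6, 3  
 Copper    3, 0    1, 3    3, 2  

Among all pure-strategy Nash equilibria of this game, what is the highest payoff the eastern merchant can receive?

8

Both Gold is a pure NE (the eastern merchant: 8 ≥ 3; the western merchant: 7 ≥ 3). The eastern merchant gets 8.
Both Silver is a pure NE (the eastern merchant: 7 ≥ 6; the western merchant: 5 ≥ 3). The eastern merchant gets 7.
Every other cell has a profitable deviation for at least one player. Highest of {8, 7} is 8.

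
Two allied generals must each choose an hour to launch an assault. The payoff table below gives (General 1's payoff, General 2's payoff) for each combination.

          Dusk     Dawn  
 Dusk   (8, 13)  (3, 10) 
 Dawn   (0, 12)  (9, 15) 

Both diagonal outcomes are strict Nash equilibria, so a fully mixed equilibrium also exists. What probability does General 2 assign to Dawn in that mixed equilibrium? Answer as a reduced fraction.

4/7

General 2's mix q on Dusk must make General 1 indifferent between Dusk and Dawn.
General 1's payoff from Dusk: 8q + 3(1−q). From Dawn: 0q + 9(1−q).
Set equal: 8q = 6(1−q) → q = 6/14 = 3/7.
Probability on Dawn is 1 − 3/7 = 4/7.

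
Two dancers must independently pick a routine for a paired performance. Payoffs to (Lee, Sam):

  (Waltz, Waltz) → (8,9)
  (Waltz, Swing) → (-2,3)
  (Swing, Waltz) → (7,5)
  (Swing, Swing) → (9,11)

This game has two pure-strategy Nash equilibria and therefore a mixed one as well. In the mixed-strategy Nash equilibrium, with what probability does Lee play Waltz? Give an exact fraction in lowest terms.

Lee's mix p on Waltz must make Sam indifferent between Waltz and Swing.
Sam's payoff from Waltz: 9p + 5(1−p). From Swing: 3p + 11(1−p).
Set equal: 6p = 6(1−p) → p = 6/12 = 1/2.

1/2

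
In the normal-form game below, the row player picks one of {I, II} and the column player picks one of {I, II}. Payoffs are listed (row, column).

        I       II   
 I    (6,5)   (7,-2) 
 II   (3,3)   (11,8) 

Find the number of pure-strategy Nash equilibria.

2

Both I: the row player gets 6 (best alternative 3); the column player gets 5 (best alternative -2). Neither deviates — NE.
Both II: the row player gets 11 (best alternative 7); the column player gets 8 (best alternative 3). Neither deviates — NE.
(I, II) is not a NE: the row player would switch to II (11 > 7).
No other cell survives both best-response checks, so there are 2 pure NE.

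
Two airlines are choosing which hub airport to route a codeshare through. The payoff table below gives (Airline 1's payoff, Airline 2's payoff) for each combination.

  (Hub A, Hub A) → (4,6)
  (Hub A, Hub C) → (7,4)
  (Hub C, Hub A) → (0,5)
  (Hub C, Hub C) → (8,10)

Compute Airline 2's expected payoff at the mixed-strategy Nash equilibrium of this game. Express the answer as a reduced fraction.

40/7

Airline 1 mixes with probability p on Hub A, chosen so Airline 2 is indifferent: 6p + 5(1−p) = 4p + 10(1−p) gives p = 5/7.
Airline 2's expected payoff is 6·5/7 + 5·2/7 = 40/7.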